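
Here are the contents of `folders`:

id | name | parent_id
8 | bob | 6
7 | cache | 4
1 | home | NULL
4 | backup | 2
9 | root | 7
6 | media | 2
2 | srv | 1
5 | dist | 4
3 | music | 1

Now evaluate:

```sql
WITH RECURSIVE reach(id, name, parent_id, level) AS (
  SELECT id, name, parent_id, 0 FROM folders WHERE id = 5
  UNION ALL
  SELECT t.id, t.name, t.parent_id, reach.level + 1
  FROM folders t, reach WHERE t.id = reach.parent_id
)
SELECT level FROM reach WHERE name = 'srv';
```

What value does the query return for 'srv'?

2

Base: id=5 (dist), parent_id=4, level 0.
Iteration 1: join on id=4 -> backup (id 4, parent_id=2, level 1).
Iteration 2: join on id=2 -> srv (id 2, parent_id=1, level 2).
Iteration 3: join on id=1 -> home (id 1, parent_id=NULL, level 3).
Iteration 4: parent_id is NULL; no match; recursion stops.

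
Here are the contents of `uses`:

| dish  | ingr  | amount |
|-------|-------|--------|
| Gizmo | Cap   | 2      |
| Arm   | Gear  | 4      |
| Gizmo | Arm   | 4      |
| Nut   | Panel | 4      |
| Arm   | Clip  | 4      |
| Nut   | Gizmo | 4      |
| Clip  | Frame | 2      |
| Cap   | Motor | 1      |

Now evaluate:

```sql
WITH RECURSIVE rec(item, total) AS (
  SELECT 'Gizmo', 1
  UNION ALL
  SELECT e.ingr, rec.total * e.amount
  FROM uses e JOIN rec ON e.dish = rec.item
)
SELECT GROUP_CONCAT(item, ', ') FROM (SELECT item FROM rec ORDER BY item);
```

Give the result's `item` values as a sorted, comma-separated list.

Base: (Gizmo, total=1).
Iteration 1: components of {Gizmo} -> Arm = 1*4 = 4, Cap = 1*2 = 2.
Iteration 2: components of {Arm,Cap} -> Clip = 4*4 = 16, Gear = 4*4 = 16, Motor = 2*1 = 2.
Iteration 3: components of {Clip,Gear,Motor} -> Frame = 16*2 = 32.
Iteration 4: no further components; recursion stops.

Arm, Cap, Clip, Frame, Gear, Gizmo, Motor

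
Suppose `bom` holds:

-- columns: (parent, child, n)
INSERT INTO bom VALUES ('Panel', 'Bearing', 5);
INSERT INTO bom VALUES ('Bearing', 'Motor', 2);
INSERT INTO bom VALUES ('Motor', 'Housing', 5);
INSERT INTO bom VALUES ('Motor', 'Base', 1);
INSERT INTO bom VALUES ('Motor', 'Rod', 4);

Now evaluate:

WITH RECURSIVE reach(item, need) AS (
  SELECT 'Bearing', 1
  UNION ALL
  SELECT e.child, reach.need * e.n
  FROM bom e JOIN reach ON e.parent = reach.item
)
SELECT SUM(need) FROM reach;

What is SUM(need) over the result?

Base: (Bearing, need=1).
Iteration 1: components of {Bearing} -> Motor = 1*2 = 2.
Iteration 2: components of {Motor} -> Base = 2*1 = 2, Housing = 2*5 = 10, Rod = 2*4 = 8.
Iteration 3: no further components; recursion stops.
SUM(need) = 1 + 2 + 10 + 2 + 8 = 23.

23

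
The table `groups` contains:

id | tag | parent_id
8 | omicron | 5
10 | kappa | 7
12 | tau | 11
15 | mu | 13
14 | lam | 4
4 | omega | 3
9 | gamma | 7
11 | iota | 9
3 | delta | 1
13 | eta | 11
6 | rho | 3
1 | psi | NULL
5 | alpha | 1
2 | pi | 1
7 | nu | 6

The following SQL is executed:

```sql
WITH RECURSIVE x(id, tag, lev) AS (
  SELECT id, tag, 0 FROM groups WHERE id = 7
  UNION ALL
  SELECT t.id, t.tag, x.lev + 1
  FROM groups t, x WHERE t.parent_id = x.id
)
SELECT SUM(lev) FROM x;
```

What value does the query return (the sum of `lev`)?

14

Base: id=7 (nu) at lev 0.
Iteration 1: rows with parent_id in {7} -> gamma (id 9, lev 1), kappa (id 10, lev 1).
Iteration 2: rows with parent_id in {9,10} -> iota (id 11, lev 2).
Iteration 3: rows with parent_id in {11} -> tau (id 12, lev 3), eta (id 13, lev 3).
Iteration 4: rows with parent_id in {12,13} -> mu (id 15, lev 4).
Iteration 5: no rows with parent_id in {15}; recursion stops.
SUM(lev) = 0 + 1 + 1 + 2 + 3 + 3 + 4 = 14.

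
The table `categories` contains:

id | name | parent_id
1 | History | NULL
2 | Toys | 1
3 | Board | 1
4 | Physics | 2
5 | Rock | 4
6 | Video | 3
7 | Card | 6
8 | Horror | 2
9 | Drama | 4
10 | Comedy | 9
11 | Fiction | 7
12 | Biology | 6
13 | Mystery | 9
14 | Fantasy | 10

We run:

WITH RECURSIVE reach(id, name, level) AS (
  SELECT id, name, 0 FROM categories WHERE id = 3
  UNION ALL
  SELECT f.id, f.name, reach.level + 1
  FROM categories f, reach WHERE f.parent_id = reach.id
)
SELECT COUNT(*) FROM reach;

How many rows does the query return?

Base: id=3 (Board) at level 0.
Iteration 1: rows with parent_id in {3} -> Video (id 6, level 1).
Iteration 2: rows with parent_id in {6} -> Card (id 7, level 2), Biology (id 12, level 2).
Iteration 3: rows with parent_id in {7,12} -> Fiction (id 11, level 3).
Iteration 4: no rows with parent_id in {11}; recursion stops.
Total rows emitted: 5.

5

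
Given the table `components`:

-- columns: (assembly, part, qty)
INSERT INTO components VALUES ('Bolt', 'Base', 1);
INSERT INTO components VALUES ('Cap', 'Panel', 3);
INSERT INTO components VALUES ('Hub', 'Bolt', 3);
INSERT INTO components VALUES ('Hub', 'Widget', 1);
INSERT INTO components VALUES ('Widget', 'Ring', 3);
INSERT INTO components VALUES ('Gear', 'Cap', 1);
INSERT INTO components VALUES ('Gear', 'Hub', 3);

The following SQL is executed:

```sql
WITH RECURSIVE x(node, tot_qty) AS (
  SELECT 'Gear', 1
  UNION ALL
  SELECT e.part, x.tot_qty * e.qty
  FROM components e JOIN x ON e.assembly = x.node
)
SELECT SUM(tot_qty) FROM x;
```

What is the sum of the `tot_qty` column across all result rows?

Base: (Gear, tot_qty=1).
Iteration 1: components of {Gear} -> Cap = 1*1 = 1, Hub = 1*3 = 3.
Iteration 2: components of {Cap,Hub} -> Bolt = 3*3 = 9, Panel = 1*3 = 3, Widget = 3*1 = 3.
Iteration 3: components of {Bolt,Panel,Widget} -> Base = 9*1 = 9, Ring = 3*3 = 9.
Iteration 4: no further components; recursion stops.
SUM(tot_qty) = 1 + 1 + 3 + 3 + 9 + 3 + 9 + 9 = 38.

38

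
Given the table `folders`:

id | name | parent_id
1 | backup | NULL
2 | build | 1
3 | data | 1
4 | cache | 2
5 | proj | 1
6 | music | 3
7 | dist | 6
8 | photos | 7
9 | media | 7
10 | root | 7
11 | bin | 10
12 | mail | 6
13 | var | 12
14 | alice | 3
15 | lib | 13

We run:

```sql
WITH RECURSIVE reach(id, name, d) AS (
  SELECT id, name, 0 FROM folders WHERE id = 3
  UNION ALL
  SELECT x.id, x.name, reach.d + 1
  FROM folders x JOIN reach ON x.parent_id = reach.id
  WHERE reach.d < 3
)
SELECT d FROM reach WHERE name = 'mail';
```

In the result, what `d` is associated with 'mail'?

Base: id=3 (data) at d 0.
Iteration 1: rows with parent_id in {3} -> music (id 6, d 1), alice (id 14, d 1).
Iteration 2: rows with parent_id in {6,14} -> dist (id 7, d 2), mail (id 12, d 2).
Iteration 3: rows with parent_id in {7,12} -> photos (id 8, d 3), media (id 9, d 3), root (id 10, d 3), var (id 13, d 3).
Iteration 4: d < 3 fails for all current rows; recursion stops.

2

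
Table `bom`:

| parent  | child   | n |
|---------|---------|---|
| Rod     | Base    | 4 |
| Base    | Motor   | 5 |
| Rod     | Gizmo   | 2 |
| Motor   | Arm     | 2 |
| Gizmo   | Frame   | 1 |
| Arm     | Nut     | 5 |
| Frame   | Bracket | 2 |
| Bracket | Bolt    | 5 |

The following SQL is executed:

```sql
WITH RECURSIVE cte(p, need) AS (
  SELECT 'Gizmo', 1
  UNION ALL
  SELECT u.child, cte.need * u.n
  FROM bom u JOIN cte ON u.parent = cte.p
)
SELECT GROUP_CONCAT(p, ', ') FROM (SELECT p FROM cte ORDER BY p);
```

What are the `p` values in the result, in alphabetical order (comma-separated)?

Base: (Gizmo, need=1).
Iteration 1: components of {Gizmo} -> Frame = 1*1 = 1.
Iteration 2: components of {Frame} -> Bracket = 1*2 = 2.
Iteration 3: components of {Bracket} -> Bolt = 2*5 = 10.
Iteration 4: no further components; recursion stops.

Bolt, Bracket, Frame, Gizmo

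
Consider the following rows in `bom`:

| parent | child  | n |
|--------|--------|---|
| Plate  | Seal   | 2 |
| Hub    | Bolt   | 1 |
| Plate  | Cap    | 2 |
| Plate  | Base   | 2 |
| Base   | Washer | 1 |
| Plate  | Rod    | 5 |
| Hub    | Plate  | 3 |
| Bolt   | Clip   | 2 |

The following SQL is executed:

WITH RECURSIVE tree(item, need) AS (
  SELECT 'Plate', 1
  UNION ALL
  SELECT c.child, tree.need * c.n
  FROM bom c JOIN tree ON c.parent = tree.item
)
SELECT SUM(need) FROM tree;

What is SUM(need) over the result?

14

Base: (Plate, need=1).
Iteration 1: components of {Plate} -> Base = 1*2 = 2, Cap = 1*2 = 2, Rod = 1*5 = 5, Seal = 1*2 = 2.
Iteration 2: components of {Base,Cap,Rod,Seal} -> Washer = 2*1 = 2.
Iteration 3: no further components; recursion stops.
SUM(need) = 1 + 2 + 2 + 2 + 5 + 2 = 14.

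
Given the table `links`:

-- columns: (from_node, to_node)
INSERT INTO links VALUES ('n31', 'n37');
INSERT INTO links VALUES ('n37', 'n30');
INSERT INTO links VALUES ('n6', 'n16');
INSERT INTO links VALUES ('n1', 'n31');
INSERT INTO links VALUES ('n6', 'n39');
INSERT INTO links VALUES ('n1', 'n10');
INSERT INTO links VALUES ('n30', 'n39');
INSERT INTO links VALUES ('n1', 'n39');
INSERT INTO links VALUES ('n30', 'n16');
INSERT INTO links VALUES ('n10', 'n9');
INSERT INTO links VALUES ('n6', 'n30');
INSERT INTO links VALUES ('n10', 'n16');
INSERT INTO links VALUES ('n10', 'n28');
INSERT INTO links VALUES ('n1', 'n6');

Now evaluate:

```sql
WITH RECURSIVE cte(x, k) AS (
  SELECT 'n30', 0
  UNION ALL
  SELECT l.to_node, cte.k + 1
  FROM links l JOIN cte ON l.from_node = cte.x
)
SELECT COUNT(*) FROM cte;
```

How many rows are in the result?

3

Base: (n30, k=0).
Iteration 1: edges from {n30} -> (n16, k=1), (n39, k=1).
Iteration 2: no outgoing edges from {n16,n39}; recursion stops.
Total rows emitted: 3.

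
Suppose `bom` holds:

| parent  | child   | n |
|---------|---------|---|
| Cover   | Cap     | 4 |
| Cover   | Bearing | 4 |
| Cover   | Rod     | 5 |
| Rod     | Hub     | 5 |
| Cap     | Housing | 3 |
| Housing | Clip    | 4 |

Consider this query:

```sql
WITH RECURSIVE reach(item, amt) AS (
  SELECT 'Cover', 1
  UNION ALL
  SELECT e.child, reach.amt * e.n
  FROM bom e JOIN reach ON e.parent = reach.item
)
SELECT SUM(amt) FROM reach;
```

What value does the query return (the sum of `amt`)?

99

Base: (Cover, amt=1).
Iteration 1: components of {Cover} -> Bearing = 1*4 = 4, Cap = 1*4 = 4, Rod = 1*5 = 5.
Iteration 2: components of {Bearing,Cap,Rod} -> Housing = 4*3 = 12, Hub = 5*5 = 25.
Iteration 3: components of {Housing,Hub} -> Clip = 12*4 = 48.
Iteration 4: no further components; recursion stops.
SUM(amt) = 1 + 4 + 4 + 5 + 12 + 25 + 48 = 99.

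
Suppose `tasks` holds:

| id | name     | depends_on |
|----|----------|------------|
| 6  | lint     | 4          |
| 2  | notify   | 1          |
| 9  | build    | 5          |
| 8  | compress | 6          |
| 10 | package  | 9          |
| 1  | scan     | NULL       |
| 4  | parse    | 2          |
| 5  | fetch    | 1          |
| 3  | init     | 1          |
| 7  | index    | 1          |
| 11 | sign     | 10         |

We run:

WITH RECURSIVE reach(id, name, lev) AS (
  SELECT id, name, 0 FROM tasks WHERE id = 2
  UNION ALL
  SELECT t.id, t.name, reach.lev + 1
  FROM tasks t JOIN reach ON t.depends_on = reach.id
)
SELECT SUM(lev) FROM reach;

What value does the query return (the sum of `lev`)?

Base: id=2 (notify) at lev 0.
Iteration 1: rows with depends_on in {2} -> parse (id 4, lev 1).
Iteration 2: rows with depends_on in {4} -> lint (id 6, lev 2).
Iteration 3: rows with depends_on in {6} -> compress (id 8, lev 3).
Iteration 4: no rows with depends_on in {8}; recursion stops.
SUM(lev) = 0 + 1 + 2 + 3 = 6.

6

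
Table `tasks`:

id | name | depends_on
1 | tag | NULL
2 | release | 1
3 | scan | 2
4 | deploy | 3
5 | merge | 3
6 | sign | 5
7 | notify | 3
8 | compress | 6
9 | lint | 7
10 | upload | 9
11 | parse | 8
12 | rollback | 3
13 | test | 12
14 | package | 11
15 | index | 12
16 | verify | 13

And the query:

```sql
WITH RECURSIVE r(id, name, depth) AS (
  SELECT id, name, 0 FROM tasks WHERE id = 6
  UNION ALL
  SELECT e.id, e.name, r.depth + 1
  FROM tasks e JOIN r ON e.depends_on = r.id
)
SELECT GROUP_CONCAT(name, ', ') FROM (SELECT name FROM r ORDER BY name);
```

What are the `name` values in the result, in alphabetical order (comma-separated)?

Base: id=6 (sign) at depth 0.
Iteration 1: rows with depends_on in {6} -> compress (id 8, depth 1).
Iteration 2: rows with depends_on in {8} -> parse (id 11, depth 2).
Iteration 3: rows with depends_on in {11} -> package (id 14, depth 3).
Iteration 4: no rows with depends_on in {14}; recursion stops.

compress, package, parse, sign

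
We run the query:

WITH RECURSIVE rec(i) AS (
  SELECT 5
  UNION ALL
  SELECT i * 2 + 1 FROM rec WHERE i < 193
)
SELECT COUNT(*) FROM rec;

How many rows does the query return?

7

Base: i=5.
Iteration 1: 5 < 193 holds -> i = 5 * 2 + 1 = 11.
Iteration 2: 11 < 193 holds -> i = 11 * 2 + 1 = 23.
Iteration 3: 23 < 193 holds -> i = 23 * 2 + 1 = 47.
Iteration 4: 47 < 193 holds -> i = 47 * 2 + 1 = 95.
Iteration 5: 95 < 193 holds -> i = 95 * 2 + 1 = 191.
Iteration 6: 191 < 193 holds -> i = 191 * 2 + 1 = 383.
Iteration 7: 383 < 193 fails; recursion stops.
Total rows emitted: 7.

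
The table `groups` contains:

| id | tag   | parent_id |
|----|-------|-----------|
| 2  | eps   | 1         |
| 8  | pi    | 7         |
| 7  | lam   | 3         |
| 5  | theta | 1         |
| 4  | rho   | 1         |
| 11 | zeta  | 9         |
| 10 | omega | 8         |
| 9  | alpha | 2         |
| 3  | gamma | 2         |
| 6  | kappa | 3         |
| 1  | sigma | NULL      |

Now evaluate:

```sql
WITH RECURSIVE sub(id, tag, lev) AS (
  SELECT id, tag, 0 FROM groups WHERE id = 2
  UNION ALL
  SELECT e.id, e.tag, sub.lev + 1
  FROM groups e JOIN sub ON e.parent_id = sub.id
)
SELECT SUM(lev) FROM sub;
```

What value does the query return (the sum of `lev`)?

15

Base: id=2 (eps) at lev 0.
Iteration 1: rows with parent_id in {2} -> gamma (id 3, lev 1), alpha (id 9, lev 1).
Iteration 2: rows with parent_id in {3,9} -> kappa (id 6, lev 2), lam (id 7, lev 2), zeta (id 11, lev 2).
Iteration 3: rows with parent_id in {6,7,11} -> pi (id 8, lev 3).
Iteration 4: rows with parent_id in {8} -> omega (id 10, lev 4).
Iteration 5: no rows with parent_id in {10}; recursion stops.
SUM(lev) = 0 + 1 + 1 + 2 + 2 + 2 + 3 + 4 = 15.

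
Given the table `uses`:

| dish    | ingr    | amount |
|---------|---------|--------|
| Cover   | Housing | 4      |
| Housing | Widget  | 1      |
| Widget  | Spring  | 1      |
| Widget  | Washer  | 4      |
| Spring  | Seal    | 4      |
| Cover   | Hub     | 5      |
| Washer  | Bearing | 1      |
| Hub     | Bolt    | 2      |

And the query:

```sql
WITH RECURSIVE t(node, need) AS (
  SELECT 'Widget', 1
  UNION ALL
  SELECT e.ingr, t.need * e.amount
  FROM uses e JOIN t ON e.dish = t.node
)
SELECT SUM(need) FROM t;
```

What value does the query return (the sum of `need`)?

Base: (Widget, need=1).
Iteration 1: components of {Widget} -> Spring = 1*1 = 1, Washer = 1*4 = 4.
Iteration 2: components of {Spring,Washer} -> Bearing = 4*1 = 4, Seal = 1*4 = 4.
Iteration 3: no further components; recursion stops.
SUM(need) = 1 + 1 + 4 + 4 + 4 = 14.

14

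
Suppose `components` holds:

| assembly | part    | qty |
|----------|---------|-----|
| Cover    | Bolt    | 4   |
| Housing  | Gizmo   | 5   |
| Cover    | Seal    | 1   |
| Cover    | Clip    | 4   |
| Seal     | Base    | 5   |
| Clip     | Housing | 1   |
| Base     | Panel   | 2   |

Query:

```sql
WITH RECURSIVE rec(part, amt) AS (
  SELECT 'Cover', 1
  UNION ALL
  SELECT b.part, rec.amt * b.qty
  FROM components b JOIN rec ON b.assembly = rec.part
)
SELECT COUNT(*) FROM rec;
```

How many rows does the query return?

Base: (Cover, amt=1).
Iteration 1: components of {Cover} -> Bolt = 1*4 = 4, Clip = 1*4 = 4, Seal = 1*1 = 1.
Iteration 2: components of {Bolt,Clip,Seal} -> Base = 1*5 = 5, Housing = 4*1 = 4.
Iteration 3: components of {Base,Housing} -> Gizmo = 4*5 = 20, Panel = 5*2 = 10.
Iteration 4: no further components; recursion stops.
Total rows emitted: 8.

8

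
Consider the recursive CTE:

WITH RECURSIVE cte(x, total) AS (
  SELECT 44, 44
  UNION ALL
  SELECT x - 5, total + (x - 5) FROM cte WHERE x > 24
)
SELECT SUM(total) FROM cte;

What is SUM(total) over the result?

560

Base: x=44, total=44.
Iteration 1: 44 > 24 holds -> x = 44 - 5 = 39, total = 44 + 39 = 83.
Iteration 2: 39 > 24 holds -> x = 39 - 5 = 34, total = 83 + 34 = 117.
Iteration 3: 34 > 24 holds -> x = 34 - 5 = 29, total = 117 + 29 = 146.
Iteration 4: 29 > 24 holds -> x = 29 - 5 = 24, total = 146 + 24 = 170.
Iteration 5: 24 > 24 fails; recursion stops.
SUM(total) = 44 + 83 + 117 + 146 + 170 = 560.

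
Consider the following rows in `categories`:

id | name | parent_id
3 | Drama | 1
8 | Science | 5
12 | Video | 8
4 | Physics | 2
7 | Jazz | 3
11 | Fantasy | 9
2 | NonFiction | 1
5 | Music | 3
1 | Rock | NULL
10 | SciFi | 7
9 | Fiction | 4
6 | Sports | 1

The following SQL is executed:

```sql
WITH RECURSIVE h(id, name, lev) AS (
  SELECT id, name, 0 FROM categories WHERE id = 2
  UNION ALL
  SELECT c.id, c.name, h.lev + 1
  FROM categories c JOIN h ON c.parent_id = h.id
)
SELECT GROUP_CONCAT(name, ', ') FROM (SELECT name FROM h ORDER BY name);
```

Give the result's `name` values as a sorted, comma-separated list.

Base: id=2 (NonFiction) at lev 0.
Iteration 1: rows with parent_id in {2} -> Physics (id 4, lev 1).
Iteration 2: rows with parent_id in {4} -> Fiction (id 9, lev 2).
Iteration 3: rows with parent_id in {9} -> Fantasy (id 11, lev 3).
Iteration 4: no rows with parent_id in {11}; recursion stops.

Fantasy, Fiction, NonFiction, Physics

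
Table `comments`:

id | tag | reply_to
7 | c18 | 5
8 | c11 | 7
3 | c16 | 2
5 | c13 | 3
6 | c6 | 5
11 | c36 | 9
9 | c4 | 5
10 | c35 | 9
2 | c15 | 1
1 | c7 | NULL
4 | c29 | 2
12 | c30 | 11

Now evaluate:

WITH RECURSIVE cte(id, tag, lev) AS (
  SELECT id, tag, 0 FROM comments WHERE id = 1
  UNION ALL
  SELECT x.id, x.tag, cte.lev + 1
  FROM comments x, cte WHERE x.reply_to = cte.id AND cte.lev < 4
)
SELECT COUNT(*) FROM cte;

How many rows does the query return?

8

Base: id=1 (c7) at lev 0.
Iteration 1: rows with reply_to in {1} -> c15 (id 2, lev 1).
Iteration 2: rows with reply_to in {2} -> c16 (id 3, lev 2), c29 (id 4, lev 2).
Iteration 3: rows with reply_to in {3,4} -> c13 (id 5, lev 3).
Iteration 4: rows with reply_to in {5} -> c6 (id 6, lev 4), c18 (id 7, lev 4), c4 (id 9, lev 4).
Iteration 5: lev < 4 fails for all current rows; recursion stops.
Total rows emitted: 8.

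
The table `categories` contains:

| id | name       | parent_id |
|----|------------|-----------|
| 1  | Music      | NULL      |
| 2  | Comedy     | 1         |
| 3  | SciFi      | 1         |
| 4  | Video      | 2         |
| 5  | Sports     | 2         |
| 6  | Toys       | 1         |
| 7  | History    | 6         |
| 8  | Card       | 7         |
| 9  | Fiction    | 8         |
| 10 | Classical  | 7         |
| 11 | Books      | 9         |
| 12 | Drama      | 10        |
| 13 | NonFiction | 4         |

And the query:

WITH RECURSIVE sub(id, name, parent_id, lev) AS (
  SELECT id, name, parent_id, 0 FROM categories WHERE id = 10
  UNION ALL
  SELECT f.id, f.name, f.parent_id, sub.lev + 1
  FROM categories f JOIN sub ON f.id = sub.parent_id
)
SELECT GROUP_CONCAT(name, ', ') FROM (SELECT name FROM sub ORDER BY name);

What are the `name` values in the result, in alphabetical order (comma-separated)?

Classical, History, Music, Toys

Base: id=10 (Classical), parent_id=7, lev 0.
Iteration 1: join on id=7 -> History (id 7, parent_id=6, lev 1).
Iteration 2: join on id=6 -> Toys (id 6, parent_id=1, lev 2).
Iteration 3: join on id=1 -> Music (id 1, parent_id=NULL, lev 3).
Iteration 4: parent_id is NULL; no match; recursion stops.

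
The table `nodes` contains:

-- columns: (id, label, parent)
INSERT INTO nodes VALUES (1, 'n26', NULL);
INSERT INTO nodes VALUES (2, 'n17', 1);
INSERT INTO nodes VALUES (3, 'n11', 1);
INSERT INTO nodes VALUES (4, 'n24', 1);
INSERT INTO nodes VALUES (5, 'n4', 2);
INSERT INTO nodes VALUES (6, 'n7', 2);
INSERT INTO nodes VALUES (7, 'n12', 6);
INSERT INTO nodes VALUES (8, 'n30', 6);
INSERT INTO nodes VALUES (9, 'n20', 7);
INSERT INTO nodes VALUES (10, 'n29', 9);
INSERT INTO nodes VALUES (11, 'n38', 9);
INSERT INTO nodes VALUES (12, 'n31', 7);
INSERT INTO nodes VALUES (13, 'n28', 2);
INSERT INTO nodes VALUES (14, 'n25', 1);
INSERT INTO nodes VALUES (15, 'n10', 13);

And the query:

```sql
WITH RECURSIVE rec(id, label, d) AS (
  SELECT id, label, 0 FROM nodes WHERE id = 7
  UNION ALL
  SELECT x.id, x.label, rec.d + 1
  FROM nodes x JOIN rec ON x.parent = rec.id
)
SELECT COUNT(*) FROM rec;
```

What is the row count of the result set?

Base: id=7 (n12) at d 0.
Iteration 1: rows with parent in {7} -> n20 (id 9, d 1), n31 (id 12, d 1).
Iteration 2: rows with parent in {9,12} -> n29 (id 10, d 2), n38 (id 11, d 2).
Iteration 3: no rows with parent in {10,11}; recursion stops.
Total rows emitted: 5.

5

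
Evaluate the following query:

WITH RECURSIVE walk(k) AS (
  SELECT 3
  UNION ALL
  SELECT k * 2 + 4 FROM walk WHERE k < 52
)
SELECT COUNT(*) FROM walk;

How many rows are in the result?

4

Base: k=3.
Iteration 1: 3 < 52 holds -> k = 3 * 2 + 4 = 10.
Iteration 2: 10 < 52 holds -> k = 10 * 2 + 4 = 24.
Iteration 3: 24 < 52 holds -> k = 24 * 2 + 4 = 52.
Iteration 4: 52 < 52 fails; recursion stops.
Total rows emitted: 4.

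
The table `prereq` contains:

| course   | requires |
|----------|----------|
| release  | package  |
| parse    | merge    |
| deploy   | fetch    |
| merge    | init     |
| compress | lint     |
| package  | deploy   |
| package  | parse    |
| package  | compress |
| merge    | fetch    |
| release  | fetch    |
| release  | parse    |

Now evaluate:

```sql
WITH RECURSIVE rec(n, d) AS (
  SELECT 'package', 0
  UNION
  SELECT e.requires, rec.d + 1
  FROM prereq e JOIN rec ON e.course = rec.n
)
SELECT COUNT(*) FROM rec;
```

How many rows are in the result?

Base: (package, d=0).
Iteration 1: edges from {package} -> (compress, d=1), (deploy, d=1), (parse, d=1).
Iteration 2: edges from {compress,deploy,parse} -> (fetch, d=2), (lint, d=2), (merge, d=2).
Iteration 3: edges from {fetch,lint,merge} -> (fetch, d=3), (init, d=3).
Iteration 4: no outgoing edges from {fetch,init}; recursion stops.
Total rows emitted: 9.

9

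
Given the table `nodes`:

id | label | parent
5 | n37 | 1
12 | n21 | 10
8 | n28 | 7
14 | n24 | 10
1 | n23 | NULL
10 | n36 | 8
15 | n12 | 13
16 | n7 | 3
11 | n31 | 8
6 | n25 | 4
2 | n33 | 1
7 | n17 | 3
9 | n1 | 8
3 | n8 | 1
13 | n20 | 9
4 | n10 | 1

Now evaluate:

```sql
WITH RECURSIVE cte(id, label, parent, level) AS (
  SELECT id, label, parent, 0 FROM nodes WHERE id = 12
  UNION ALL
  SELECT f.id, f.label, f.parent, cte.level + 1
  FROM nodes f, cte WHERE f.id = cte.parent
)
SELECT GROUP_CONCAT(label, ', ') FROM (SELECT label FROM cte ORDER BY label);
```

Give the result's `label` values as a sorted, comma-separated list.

n17, n21, n23, n28, n36, n8

Base: id=12 (n21), parent=10, level 0.
Iteration 1: join on id=10 -> n36 (id 10, parent=8, level 1).
Iteration 2: join on id=8 -> n28 (id 8, parent=7, level 2).
Iteration 3: join on id=7 -> n17 (id 7, parent=3, level 3).
Iteration 4: join on id=3 -> n8 (id 3, parent=1, level 4).
Iteration 5: join on id=1 -> n23 (id 1, parent=NULL, level 5).
Iteration 6: parent is NULL; no match; recursion stops.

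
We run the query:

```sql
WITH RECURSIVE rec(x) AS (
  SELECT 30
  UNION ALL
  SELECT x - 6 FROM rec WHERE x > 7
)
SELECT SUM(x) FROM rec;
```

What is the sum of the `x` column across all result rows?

90

Base: x=30.
Iteration 1: 30 > 7 holds -> x = 30 - 6 = 24.
Iteration 2: 24 > 7 holds -> x = 24 - 6 = 18.
Iteration 3: 18 > 7 holds -> x = 18 - 6 = 12.
Iteration 4: 12 > 7 holds -> x = 12 - 6 = 6.
Iteration 5: 6 > 7 fails; recursion stops.
SUM(x) = 30 + 24 + 18 + 12 + 6 = 90.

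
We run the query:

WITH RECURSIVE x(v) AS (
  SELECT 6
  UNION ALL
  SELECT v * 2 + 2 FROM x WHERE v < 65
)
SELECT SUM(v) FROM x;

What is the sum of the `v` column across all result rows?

Base: v=6.
Iteration 1: 6 < 65 holds -> v = 6 * 2 + 2 = 14.
Iteration 2: 14 < 65 holds -> v = 14 * 2 + 2 = 30.
Iteration 3: 30 < 65 holds -> v = 30 * 2 + 2 = 62.
Iteration 4: 62 < 65 holds -> v = 62 * 2 + 2 = 126.
Iteration 5: 126 < 65 fails; recursion stops.
SUM(v) = 6 + 14 + 30 + 62 + 126 = 238.

238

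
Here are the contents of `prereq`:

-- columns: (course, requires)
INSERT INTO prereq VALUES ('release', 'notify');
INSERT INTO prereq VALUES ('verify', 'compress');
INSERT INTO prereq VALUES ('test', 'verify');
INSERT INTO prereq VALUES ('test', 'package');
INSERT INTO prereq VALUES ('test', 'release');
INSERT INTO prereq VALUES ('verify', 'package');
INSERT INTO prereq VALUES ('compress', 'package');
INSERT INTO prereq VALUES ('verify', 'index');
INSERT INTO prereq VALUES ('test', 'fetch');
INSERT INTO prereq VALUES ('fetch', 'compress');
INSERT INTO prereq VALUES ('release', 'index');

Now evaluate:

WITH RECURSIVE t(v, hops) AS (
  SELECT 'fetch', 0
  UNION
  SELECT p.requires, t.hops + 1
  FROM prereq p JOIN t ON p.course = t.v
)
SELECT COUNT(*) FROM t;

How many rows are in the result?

3

Base: (fetch, hops=0).
Iteration 1: edges from {fetch} -> (compress, hops=1).
Iteration 2: edges from {compress} -> (package, hops=2).
Iteration 3: no outgoing edges from {package}; recursion stops.
Total rows emitted: 3.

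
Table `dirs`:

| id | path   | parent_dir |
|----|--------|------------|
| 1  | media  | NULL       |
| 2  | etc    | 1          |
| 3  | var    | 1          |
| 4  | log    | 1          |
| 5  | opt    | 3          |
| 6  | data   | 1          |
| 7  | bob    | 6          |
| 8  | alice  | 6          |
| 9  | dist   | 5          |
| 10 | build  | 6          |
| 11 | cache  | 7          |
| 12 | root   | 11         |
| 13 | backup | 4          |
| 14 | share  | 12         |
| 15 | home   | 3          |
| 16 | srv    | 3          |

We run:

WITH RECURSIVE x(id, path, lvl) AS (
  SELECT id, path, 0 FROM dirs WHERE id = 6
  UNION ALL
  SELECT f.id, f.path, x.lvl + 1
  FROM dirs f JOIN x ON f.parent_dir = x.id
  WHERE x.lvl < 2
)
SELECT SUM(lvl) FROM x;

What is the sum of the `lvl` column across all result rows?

5

Base: id=6 (data) at lvl 0.
Iteration 1: rows with parent_dir in {6} -> bob (id 7, lvl 1), alice (id 8, lvl 1), build (id 10, lvl 1).
Iteration 2: rows with parent_dir in {7,8,10} -> cache (id 11, lvl 2).
Iteration 3: lvl < 2 fails for all current rows; recursion stops.
SUM(lvl) = 0 + 1 + 1 + 1 + 2 = 5.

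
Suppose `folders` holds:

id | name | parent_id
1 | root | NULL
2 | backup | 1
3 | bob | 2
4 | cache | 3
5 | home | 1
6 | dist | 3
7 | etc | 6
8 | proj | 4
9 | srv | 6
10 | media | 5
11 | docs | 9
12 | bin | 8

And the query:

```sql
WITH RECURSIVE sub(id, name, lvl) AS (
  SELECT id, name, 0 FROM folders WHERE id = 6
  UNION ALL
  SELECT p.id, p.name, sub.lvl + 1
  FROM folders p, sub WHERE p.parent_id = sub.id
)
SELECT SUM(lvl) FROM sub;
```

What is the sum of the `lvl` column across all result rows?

Base: id=6 (dist) at lvl 0.
Iteration 1: rows with parent_id in {6} -> etc (id 7, lvl 1), srv (id 9, lvl 1).
Iteration 2: rows with parent_id in {7,9} -> docs (id 11, lvl 2).
Iteration 3: no rows with parent_id in {11}; recursion stops.
SUM(lvl) = 0 + 1 + 1 + 2 = 4.

4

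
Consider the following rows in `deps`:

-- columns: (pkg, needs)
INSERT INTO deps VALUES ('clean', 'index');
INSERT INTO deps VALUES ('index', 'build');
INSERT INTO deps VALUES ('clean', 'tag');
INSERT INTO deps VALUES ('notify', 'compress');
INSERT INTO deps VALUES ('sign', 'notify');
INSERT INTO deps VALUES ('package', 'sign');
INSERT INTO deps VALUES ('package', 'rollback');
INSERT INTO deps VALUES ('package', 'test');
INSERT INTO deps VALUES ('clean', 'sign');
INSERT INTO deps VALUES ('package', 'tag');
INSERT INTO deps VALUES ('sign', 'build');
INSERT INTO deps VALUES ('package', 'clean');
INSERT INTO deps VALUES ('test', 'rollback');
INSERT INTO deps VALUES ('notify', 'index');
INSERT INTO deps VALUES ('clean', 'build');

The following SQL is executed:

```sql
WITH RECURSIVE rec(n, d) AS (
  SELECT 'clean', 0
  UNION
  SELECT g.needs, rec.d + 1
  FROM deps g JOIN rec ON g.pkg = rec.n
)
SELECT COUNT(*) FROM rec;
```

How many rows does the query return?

Base: (clean, d=0).
Iteration 1: edges from {clean} -> (build, d=1), (index, d=1), (sign, d=1), (tag, d=1).
Iteration 2: edges from {build,index,sign,tag} -> (build, d=2), (notify, d=2). [UNION drops 1 duplicate row(s)]
Iteration 3: edges from {build,notify} -> (compress, d=3), (index, d=3).
Iteration 4: edges from {compress,index} -> (build, d=4).
Iteration 5: no outgoing edges from {build}; recursion stops.
Total rows emitted: 10.

10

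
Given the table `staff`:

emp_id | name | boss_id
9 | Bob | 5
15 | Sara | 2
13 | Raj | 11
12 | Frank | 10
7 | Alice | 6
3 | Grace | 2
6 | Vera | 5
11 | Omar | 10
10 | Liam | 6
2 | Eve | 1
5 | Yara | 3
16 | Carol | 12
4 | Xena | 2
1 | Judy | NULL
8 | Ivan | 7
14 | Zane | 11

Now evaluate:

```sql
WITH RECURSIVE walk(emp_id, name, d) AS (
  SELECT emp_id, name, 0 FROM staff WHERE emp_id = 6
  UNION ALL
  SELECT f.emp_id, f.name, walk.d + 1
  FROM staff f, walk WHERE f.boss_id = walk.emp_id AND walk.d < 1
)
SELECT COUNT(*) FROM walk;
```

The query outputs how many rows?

Base: emp_id=6 (Vera) at d 0.
Iteration 1: rows with boss_id in {6} -> Alice (id 7, d 1), Liam (id 10, d 1).
Iteration 2: d < 1 fails for all current rows; recursion stops.
Total rows emitted: 3.

3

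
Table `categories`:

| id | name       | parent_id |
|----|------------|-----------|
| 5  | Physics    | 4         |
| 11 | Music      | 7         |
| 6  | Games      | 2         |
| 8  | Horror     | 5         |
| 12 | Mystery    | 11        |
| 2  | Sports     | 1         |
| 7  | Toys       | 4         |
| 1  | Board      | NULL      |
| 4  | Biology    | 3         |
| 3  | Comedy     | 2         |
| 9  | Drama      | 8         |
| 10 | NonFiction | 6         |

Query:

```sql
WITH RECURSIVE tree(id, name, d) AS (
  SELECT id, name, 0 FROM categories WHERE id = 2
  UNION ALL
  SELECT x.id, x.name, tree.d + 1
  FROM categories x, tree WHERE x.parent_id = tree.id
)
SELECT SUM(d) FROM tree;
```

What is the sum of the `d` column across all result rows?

30

Base: id=2 (Sports) at d 0.
Iteration 1: rows with parent_id in {2} -> Comedy (id 3, d 1), Games (id 6, d 1).
Iteration 2: rows with parent_id in {3,6} -> Biology (id 4, d 2), NonFiction (id 10, d 2).
Iteration 3: rows with parent_id in {4,10} -> Physics (id 5, d 3), Toys (id 7, d 3).
Iteration 4: rows with parent_id in {5,7} -> Horror (id 8, d 4), Music (id 11, d 4).
Iteration 5: rows with parent_id in {8,11} -> Drama (id 9, d 5), Mystery (id 12, d 5).
Iteration 6: no rows with parent_id in {9,12}; recursion stops.
SUM(d) = 0 + 1 + 1 + 2 + 2 + 3 + 3 + 4 + 4 + 5 + 5 = 30.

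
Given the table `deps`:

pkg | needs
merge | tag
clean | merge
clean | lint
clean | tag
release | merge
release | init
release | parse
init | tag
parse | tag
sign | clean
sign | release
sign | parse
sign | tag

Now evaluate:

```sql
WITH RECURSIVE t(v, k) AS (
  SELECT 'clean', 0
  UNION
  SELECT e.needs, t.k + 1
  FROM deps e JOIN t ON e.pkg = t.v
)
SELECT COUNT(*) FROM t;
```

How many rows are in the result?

5

Base: (clean, k=0).
Iteration 1: edges from {clean} -> (lint, k=1), (merge, k=1), (tag, k=1).
Iteration 2: edges from {lint,merge,tag} -> (tag, k=2).
Iteration 3: no outgoing edges from {tag}; recursion stops.
Total rows emitted: 5.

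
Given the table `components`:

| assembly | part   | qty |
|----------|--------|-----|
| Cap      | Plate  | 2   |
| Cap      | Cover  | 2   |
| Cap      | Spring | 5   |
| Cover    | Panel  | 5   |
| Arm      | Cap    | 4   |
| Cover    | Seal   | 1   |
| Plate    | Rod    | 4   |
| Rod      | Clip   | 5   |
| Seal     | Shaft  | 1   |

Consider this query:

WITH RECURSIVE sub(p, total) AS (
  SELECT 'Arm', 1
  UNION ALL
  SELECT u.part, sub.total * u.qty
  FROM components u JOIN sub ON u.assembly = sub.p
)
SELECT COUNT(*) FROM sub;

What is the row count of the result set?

Base: (Arm, total=1).
Iteration 1: components of {Arm} -> Cap = 1*4 = 4.
Iteration 2: components of {Cap} -> Cover = 4*2 = 8, Plate = 4*2 = 8, Spring = 4*5 = 20.
Iteration 3: components of {Cover,Plate,Spring} -> Panel = 8*5 = 40, Rod = 8*4 = 32, Seal = 8*1 = 8.
Iteration 4: components of {Panel,Rod,Seal} -> Clip = 32*5 = 160, Shaft = 8*1 = 8.
Iteration 5: no further components; recursion stops.
Total rows emitted: 10.

10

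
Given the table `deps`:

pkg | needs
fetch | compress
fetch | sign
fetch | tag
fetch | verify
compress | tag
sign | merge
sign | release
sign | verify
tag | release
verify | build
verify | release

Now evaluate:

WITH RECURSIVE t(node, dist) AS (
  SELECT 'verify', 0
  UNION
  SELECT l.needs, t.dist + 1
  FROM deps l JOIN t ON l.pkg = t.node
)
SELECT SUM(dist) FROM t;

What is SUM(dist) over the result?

2

Base: (verify, dist=0).
Iteration 1: edges from {verify} -> (build, dist=1), (release, dist=1).
Iteration 2: no outgoing edges from {build,release}; recursion stops.
SUM(dist) = 0 + 1 + 1 = 2.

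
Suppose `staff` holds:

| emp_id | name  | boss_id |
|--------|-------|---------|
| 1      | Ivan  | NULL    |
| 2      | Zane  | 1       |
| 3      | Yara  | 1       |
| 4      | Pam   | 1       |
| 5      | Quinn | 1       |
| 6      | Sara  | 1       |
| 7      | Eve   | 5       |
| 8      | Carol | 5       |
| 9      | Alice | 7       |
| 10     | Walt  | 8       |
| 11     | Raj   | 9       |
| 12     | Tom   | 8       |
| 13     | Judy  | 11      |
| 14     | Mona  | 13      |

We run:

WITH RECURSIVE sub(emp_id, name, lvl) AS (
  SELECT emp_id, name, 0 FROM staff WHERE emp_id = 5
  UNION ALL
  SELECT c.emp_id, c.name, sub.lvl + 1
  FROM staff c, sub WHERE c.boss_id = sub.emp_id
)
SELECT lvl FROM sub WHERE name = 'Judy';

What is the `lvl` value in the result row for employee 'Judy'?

4

Base: emp_id=5 (Quinn) at lvl 0.
Iteration 1: rows with boss_id in {5} -> Eve (id 7, lvl 1), Carol (id 8, lvl 1).
Iteration 2: rows with boss_id in {7,8} -> Alice (id 9, lvl 2), Walt (id 10, lvl 2), Tom (id 12, lvl 2).
Iteration 3: rows with boss_id in {9,10,12} -> Raj (id 11, lvl 3).
Iteration 4: rows with boss_id in {11} -> Judy (id 13, lvl 4).
Iteration 5: rows with boss_id in {13} -> Mona (id 14, lvl 5).
Iteration 6: no rows with boss_id in {14}; recursion stops.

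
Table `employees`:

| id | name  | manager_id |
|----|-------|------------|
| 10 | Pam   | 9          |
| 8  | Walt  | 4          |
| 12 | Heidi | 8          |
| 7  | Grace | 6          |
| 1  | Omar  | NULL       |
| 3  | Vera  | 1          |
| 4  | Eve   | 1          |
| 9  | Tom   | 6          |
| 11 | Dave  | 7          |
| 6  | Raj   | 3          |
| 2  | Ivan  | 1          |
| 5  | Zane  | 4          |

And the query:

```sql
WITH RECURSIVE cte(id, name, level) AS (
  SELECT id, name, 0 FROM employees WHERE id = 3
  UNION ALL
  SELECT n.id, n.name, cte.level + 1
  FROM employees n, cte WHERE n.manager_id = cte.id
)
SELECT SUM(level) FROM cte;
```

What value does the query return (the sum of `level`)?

11

Base: id=3 (Vera) at level 0.
Iteration 1: rows with manager_id in {3} -> Raj (id 6, level 1).
Iteration 2: rows with manager_id in {6} -> Grace (id 7, level 2), Tom (id 9, level 2).
Iteration 3: rows with manager_id in {7,9} -> Pam (id 10, level 3), Dave (id 11, level 3).
Iteration 4: no rows with manager_id in {10,11}; recursion stops.
SUM(level) = 0 + 1 + 2 + 2 + 3 + 3 = 11.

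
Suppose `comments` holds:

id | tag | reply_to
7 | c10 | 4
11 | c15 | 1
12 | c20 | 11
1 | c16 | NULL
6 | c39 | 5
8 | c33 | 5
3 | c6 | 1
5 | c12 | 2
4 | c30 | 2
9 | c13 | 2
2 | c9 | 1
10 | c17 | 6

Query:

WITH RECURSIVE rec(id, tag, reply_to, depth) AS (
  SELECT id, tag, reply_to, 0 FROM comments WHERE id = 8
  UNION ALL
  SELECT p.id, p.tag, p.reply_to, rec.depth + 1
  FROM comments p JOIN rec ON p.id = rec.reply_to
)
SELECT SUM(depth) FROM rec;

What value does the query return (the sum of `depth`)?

Base: id=8 (c33), reply_to=5, depth 0.
Iteration 1: join on id=5 -> c12 (id 5, reply_to=2, depth 1).
Iteration 2: join on id=2 -> c9 (id 2, reply_to=1, depth 2).
Iteration 3: join on id=1 -> c16 (id 1, reply_to=NULL, depth 3).
Iteration 4: reply_to is NULL; no match; recursion stops.
SUM(depth) = 0 + 1 + 2 + 3 = 6.

6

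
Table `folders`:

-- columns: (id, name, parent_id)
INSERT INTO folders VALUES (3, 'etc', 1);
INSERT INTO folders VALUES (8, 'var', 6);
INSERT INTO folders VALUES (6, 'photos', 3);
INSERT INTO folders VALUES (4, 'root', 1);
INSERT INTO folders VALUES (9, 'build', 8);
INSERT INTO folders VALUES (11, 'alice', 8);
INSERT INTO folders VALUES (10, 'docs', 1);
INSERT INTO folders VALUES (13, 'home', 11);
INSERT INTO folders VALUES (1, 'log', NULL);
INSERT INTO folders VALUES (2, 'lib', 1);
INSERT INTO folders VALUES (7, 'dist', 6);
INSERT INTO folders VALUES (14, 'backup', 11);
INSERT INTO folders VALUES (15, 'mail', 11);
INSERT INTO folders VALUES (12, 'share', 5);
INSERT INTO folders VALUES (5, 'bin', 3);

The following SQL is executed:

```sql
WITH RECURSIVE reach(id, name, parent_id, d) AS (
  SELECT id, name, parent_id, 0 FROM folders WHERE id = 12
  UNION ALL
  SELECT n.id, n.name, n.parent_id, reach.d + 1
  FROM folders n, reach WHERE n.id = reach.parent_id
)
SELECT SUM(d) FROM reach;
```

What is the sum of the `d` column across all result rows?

Base: id=12 (share), parent_id=5, d 0.
Iteration 1: join on id=5 -> bin (id 5, parent_id=3, d 1).
Iteration 2: join on id=3 -> etc (id 3, parent_id=1, d 2).
Iteration 3: join on id=1 -> log (id 1, parent_id=NULL, d 3).
Iteration 4: parent_id is NULL; no match; recursion stops.
SUM(d) = 0 + 1 + 2 + 3 = 6.

6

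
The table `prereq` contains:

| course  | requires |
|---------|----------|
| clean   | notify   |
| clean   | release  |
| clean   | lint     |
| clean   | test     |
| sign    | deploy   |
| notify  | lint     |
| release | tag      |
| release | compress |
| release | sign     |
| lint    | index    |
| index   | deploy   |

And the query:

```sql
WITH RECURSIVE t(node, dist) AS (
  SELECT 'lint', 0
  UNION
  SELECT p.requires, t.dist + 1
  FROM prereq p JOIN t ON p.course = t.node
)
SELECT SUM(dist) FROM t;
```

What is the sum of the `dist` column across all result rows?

Base: (lint, dist=0).
Iteration 1: edges from {lint} -> (index, dist=1).
Iteration 2: edges from {index} -> (deploy, dist=2).
Iteration 3: no outgoing edges from {deploy}; recursion stops.
SUM(dist) = 0 + 1 + 2 = 3.

3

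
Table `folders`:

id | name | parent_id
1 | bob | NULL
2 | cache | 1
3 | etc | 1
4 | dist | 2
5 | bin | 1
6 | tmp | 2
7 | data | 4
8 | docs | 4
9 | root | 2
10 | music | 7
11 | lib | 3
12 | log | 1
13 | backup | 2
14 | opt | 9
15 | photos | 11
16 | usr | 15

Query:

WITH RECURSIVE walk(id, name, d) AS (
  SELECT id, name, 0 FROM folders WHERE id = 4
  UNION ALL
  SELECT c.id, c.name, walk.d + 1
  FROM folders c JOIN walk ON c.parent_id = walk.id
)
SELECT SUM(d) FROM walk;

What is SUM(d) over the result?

Base: id=4 (dist) at d 0.
Iteration 1: rows with parent_id in {4} -> data (id 7, d 1), docs (id 8, d 1).
Iteration 2: rows with parent_id in {7,8} -> music (id 10, d 2).
Iteration 3: no rows with parent_id in {10}; recursion stops.
SUM(d) = 0 + 1 + 1 + 2 = 4.

4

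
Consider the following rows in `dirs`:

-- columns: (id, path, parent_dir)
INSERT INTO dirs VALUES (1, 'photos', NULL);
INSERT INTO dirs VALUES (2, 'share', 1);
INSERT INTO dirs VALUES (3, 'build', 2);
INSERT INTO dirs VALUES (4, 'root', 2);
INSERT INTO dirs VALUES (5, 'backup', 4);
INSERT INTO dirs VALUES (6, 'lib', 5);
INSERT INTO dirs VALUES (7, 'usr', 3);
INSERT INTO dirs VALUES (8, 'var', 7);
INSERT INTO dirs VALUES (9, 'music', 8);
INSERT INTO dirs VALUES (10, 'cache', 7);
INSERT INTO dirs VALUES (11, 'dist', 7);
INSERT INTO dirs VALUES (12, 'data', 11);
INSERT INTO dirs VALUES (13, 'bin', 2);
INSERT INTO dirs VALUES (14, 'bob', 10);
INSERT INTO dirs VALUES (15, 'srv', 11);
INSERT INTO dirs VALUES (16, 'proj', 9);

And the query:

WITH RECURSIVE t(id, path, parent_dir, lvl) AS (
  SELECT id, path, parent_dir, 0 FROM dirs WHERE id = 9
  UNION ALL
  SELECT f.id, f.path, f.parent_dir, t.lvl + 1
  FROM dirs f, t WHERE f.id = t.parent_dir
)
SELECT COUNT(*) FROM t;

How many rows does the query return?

Base: id=9 (music), parent_dir=8, lvl 0.
Iteration 1: join on id=8 -> var (id 8, parent_dir=7, lvl 1).
Iteration 2: join on id=7 -> usr (id 7, parent_dir=3, lvl 2).
Iteration 3: join on id=3 -> build (id 3, parent_dir=2, lvl 3).
Iteration 4: join on id=2 -> share (id 2, parent_dir=1, lvl 4).
Iteration 5: join on id=1 -> photos (id 1, parent_dir=NULL, lvl 5).
Iteration 6: parent_dir is NULL; no match; recursion stops.
Total rows emitted: 6.

6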